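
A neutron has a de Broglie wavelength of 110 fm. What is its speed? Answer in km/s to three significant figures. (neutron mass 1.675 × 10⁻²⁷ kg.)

p = h/λ = 6.626 × 10⁻³⁴ / 1.100 × 10⁻¹³ = 6.024 × 10⁻²¹ kg·m/s.
v = p/m = 6.024 × 10⁻²¹ / 1.675 × 10⁻²⁷ = 3.60 × 10⁶ m/s = 3600 km/s.

v = 3600 km/s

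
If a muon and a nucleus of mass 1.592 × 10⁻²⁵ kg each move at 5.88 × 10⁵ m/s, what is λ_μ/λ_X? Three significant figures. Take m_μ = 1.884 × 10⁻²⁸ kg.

At fixed v, p = mv so λ = h/(mv) ∝ 1/m.
λ_μ/λ_X = m_X/m_μ = 1.592 × 10⁻²⁵/1.884 × 10⁻²⁸ = 845.

λ_μ/λ_X = 845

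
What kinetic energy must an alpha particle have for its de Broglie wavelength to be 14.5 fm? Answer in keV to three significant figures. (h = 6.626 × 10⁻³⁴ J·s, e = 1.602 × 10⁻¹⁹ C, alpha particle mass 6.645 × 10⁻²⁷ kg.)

p = h/λ = 6.626 × 10⁻³⁴ / 1.450 × 10⁻¹⁴ = 4.570 × 10⁻²⁰ kg·m/s.
KE = p²/(2m) = (4.570 × 10⁻²⁰)² / (2 × 6.645 × 10⁻²⁷) = 1.571 × 10⁻¹³ J = 981 keV.

KE = 981 keV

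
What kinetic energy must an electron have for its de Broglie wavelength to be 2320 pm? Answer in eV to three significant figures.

p = h/λ = 6.626 × 10⁻³⁴ / 2.320 × 10⁻⁹ = 2.856 × 10⁻²⁵ kg·m/s.
KE = p²/(2m) = (2.856 × 10⁻²⁵)² / (2 × 9.109 × 10⁻³¹) = 4.477 × 10⁻²⁰ J = 0.279 eV.

KE = 0.279 eV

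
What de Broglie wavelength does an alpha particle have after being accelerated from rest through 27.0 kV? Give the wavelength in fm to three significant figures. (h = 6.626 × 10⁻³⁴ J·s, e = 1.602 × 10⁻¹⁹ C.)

λ = 61.8 fm

KE = 2eV = 2 × 1.602 × 10⁻¹⁹ × 2.700 × 10⁴ = 8.651 × 10⁻¹⁵ J.
p = √(2mKE) = √(2 × 6.645 × 10⁻²⁷ × 8.651 × 10⁻¹⁵) = 1.072 × 10⁻²⁰ kg·m/s.
λ = h/p = 6.626 × 10⁻³⁴ / 1.072 × 10⁻²⁰ = 6.18 × 10⁻¹⁴ m = 61.8 fm.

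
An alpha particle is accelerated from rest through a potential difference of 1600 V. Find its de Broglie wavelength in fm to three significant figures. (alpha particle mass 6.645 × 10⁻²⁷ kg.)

KE = 2eV = 2 × 1.602 × 10⁻¹⁹ × 1600 = 5.126 × 10⁻¹⁶ J.
p = √(2mKE) = √(2 × 6.645 × 10⁻²⁷ × 5.126 × 10⁻¹⁶) = 2.610 × 10⁻²¹ kg·m/s.
λ = h/p = 6.626 × 10⁻³⁴ / 2.610 × 10⁻²¹ = 2.54 × 10⁻¹³ m = 254 fm.

λ = 254 fm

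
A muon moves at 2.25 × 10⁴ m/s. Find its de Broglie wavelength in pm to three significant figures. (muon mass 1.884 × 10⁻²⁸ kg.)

p = mv = 1.884 × 10⁻²⁸ × 2.25 × 10⁴ = 4.239 × 10⁻²⁴ kg·m/s.
λ = h/p = 6.626 × 10⁻³⁴ / 4.239 × 10⁻²⁴ = 1.56 × 10⁻¹⁰ m = 156 pm.

λ = 156 pm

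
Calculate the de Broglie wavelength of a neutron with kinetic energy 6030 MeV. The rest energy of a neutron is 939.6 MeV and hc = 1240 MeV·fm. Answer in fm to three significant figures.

Total energy E = KE + m₀c² = 6030 + 939.6 = 6969.6 MeV.
(pc)² = E² − (m₀c²)² = (6969.6)² − (939.6)² = 4.769 × 10⁷ MeV², so pc = 6906 MeV.
λ = hc/(pc) = 1240 MeV·fm / 6906 MeV = 0.180 fm.

λ = 0.180 fm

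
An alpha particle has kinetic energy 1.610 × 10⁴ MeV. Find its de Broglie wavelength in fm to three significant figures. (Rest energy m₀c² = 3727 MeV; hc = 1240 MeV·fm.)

λ = 0.0637 fm

Total energy E = KE + m₀c² = 1.610 × 10⁴ + 3727 = 19827 MeV.
(pc)² = E² − (m₀c²)² = (19827)² − (3727)² = 3.792 × 10⁸ MeV², so pc = 1.947 × 10⁴ MeV.
λ = hc/(pc) = 1240 MeV·fm / 1.947 × 10⁴ MeV = 0.0637 fm.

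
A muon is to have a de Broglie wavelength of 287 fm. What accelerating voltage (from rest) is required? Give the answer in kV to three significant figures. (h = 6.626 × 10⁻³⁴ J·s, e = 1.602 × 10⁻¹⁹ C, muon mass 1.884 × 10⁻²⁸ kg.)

V = 88.3 kV

p = h/λ = 6.626 × 10⁻³⁴ / 2.870 × 10⁻¹³ = 2.309 × 10⁻²¹ kg·m/s.
KE = p²/(2m) = 1.415 × 10⁻¹⁴ J.
V = KE/e = 1.415 × 10⁻¹⁴ / (1.602 × 10⁻¹⁹) = 88.3 kV.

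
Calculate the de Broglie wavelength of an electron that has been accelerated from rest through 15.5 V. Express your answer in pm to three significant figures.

λ = 312 pm

KE = eV = 1.602 × 10⁻¹⁹ × 15.50 = 2.483 × 10⁻¹⁸ J.
p = √(2mKE) = √(2 × 9.109 × 10⁻³¹ × 2.483 × 10⁻¹⁸) = 2.127 × 10⁻²⁴ kg·m/s.
λ = h/p = 6.626 × 10⁻³⁴ / 2.127 × 10⁻²⁴ = 3.12 × 10⁻¹⁰ m = 312 pm.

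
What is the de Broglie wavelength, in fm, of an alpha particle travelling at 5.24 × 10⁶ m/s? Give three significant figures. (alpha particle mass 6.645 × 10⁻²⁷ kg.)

λ = 19.0 fm

p = mv = 6.645 × 10⁻²⁷ × 5.24 × 10⁶ = 3.482 × 10⁻²⁰ kg·m/s.
λ = h/p = 6.626 × 10⁻³⁴ / 3.482 × 10⁻²⁰ = 1.90 × 10⁻¹⁴ m = 19.0 fm.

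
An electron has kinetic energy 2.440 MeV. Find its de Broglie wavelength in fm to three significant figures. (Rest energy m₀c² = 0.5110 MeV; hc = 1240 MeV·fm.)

λ = 427 fm

Total energy E = KE + m₀c² = 2.440 + 0.5110 = 2.9510 MeV.
(pc)² = E² − (m₀c²)² = (2.9510)² − (0.5110)² = 8.447 MeV², so pc = 2.906 MeV.
λ = hc/(pc) = 1240 MeV·fm / 2.906 MeV = 427 fm.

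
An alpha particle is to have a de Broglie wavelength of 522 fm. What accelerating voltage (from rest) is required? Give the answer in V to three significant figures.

V = 378 V

p = h/λ = 6.626 × 10⁻³⁴ / 5.220 × 10⁻¹³ = 1.269 × 10⁻²¹ kg·m/s.
KE = p²/(2m) = 1.212 × 10⁻¹⁶ J.
V = KE/2e = 1.212 × 10⁻¹⁶ / (2 × 1.602 × 10⁻¹⁹) = 378 V.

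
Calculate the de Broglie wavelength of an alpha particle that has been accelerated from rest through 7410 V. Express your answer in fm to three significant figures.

KE = 2eV = 2 × 1.602 × 10⁻¹⁹ × 7410 = 2.374 × 10⁻¹⁵ J.
p = √(2mKE) = √(2 × 6.645 × 10⁻²⁷ × 2.374 × 10⁻¹⁵) = 5.617 × 10⁻²¹ kg·m/s.
λ = h/p = 6.626 × 10⁻³⁴ / 5.617 × 10⁻²¹ = 1.18 × 10⁻¹³ m = 118 fm.

λ = 118 fm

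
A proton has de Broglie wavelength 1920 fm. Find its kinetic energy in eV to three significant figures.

KE = 222 eV

p = h/λ = 6.626 × 10⁻³⁴ / 1.920 × 10⁻¹² = 3.451 × 10⁻²² kg·m/s.
KE = p²/(2m) = (3.451 × 10⁻²²)² / (2 × 1.673 × 10⁻²⁷) = 3.559 × 10⁻¹⁷ J = 222 eV.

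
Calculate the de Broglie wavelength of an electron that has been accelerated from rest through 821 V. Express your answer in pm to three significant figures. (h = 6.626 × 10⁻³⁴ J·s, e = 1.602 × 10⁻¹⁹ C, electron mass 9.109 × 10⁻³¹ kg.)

KE = eV = 1.602 × 10⁻¹⁹ × 821.0 = 1.315 × 10⁻¹⁶ J.
p = √(2mKE) = √(2 × 9.109 × 10⁻³¹ × 1.315 × 10⁻¹⁶) = 1.548 × 10⁻²³ kg·m/s.
λ = h/p = 6.626 × 10⁻³⁴ / 1.548 × 10⁻²³ = 4.28 × 10⁻¹¹ m = 42.8 pm.

λ = 42.8 pm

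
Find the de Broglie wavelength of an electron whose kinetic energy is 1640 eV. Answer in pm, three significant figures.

KE = 1640 eV = 2.627 × 10⁻¹⁶ J.
p = √(2mKE) = √(2 × 9.109 × 10⁻³¹ × 2.627 × 10⁻¹⁶) = 2.188 × 10⁻²³ kg·m/s.
λ = h/p = 6.626 × 10⁻³⁴ / 2.188 × 10⁻²³ = 3.03 × 10⁻¹¹ m = 30.3 pm.

λ = 30.3 pm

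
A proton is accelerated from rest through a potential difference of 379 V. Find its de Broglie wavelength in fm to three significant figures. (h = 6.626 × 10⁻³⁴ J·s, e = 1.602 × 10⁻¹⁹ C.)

KE = eV = 1.602 × 10⁻¹⁹ × 379.0 = 6.072 × 10⁻¹⁷ J.
p = √(2mKE) = √(2 × 1.673 × 10⁻²⁷ × 6.072 × 10⁻¹⁷) = 4.507 × 10⁻²² kg·m/s.
λ = h/p = 6.626 × 10⁻³⁴ / 4.507 × 10⁻²² = 1.47 × 10⁻¹² m = 1470 fm.

λ = 1470 fm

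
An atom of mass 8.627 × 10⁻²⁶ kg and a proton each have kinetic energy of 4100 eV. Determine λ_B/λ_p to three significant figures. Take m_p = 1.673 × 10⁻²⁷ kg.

λ_B/λ_p = 0.139

At fixed KE, p = √(2mKE) so λ = h/p ∝ 1/√m.
λ_B/λ_p = √(m_p/m_B) = √(1.673 × 10⁻²⁷/8.627 × 10⁻²⁶) = √(0.01939) = 0.139.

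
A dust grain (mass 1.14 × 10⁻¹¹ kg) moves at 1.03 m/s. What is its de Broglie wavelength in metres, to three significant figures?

p = mv = 1.14 × 10⁻¹¹ × 1.03 = 1.174 × 10⁻¹¹ kg·m/s.
λ = h/p = 6.626 × 10⁻³⁴ / 1.174 × 10⁻¹¹ = 5.64 × 10⁻²³ m.

λ = 5.64 × 10⁻²³ m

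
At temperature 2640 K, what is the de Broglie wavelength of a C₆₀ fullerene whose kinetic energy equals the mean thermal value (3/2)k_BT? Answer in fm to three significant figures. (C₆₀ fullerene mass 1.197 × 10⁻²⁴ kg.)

λ = 1830 fm

KE = (3/2)k_BT = 1.5 × 1.381 × 10⁻²³ × 2640 = 5.469 × 10⁻²⁰ J.
p = √(2mKE) = √(2 × 1.197 × 10⁻²⁴ × 5.469 × 10⁻²⁰) = 3.618 × 10⁻²² kg·m/s.
λ = h/p = 1.83 × 10⁻¹² m = 1830 fm.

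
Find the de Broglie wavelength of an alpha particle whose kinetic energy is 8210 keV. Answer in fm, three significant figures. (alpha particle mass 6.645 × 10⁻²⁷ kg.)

KE = 8210 keV = 1.315 × 10⁻¹² J.
p = √(2mKE) = √(2 × 6.645 × 10⁻²⁷ × 1.315 × 10⁻¹²) = 1.322 × 10⁻¹⁹ kg·m/s.
λ = h/p = 6.626 × 10⁻³⁴ / 1.322 × 10⁻¹⁹ = 5.01 × 10⁻¹⁵ m = 5.01 fm.

λ = 5.01 fm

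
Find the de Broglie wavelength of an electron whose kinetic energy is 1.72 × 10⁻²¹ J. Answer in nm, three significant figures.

p = √(2mKE) = √(2 × 9.109 × 10⁻³¹ × 1.720 × 10⁻²¹) = 5.598 × 10⁻²⁶ kg·m/s.
λ = h/p = 6.626 × 10⁻³⁴ / 5.598 × 10⁻²⁶ = 1.18 × 10⁻⁸ m = 11.8 nm.

λ = 11.8 nm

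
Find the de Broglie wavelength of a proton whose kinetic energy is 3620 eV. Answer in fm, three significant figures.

λ = 476 fm

KE = 3620 eV = 5.799 × 10⁻¹⁶ J.
p = √(2mKE) = √(2 × 1.673 × 10⁻²⁷ × 5.799 × 10⁻¹⁶) = 1.393 × 10⁻²¹ kg·m/s.
λ = h/p = 6.626 × 10⁻³⁴ / 1.393 × 10⁻²¹ = 4.76 × 10⁻¹³ m = 476 fm.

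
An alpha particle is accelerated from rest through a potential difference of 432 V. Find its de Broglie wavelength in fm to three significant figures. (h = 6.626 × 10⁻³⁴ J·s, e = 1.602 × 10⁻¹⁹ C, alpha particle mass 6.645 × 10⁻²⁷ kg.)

λ = 489 fm

KE = 2eV = 2 × 1.602 × 10⁻¹⁹ × 432.0 = 1.384 × 10⁻¹⁶ J.
p = √(2mKE) = √(2 × 6.645 × 10⁻²⁷ × 1.384 × 10⁻¹⁶) = 1.356 × 10⁻²¹ kg·m/s.
λ = h/p = 6.626 × 10⁻³⁴ / 1.356 × 10⁻²¹ = 4.89 × 10⁻¹³ m = 489 fm.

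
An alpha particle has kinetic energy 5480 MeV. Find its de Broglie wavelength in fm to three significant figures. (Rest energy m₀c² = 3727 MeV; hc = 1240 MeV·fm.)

Total energy E = KE + m₀c² = 5480 + 3727 = 9207 MeV.
(pc)² = E² − (m₀c²)² = (9207)² − (3727)² = 7.088 × 10⁷ MeV², so pc = 8419 MeV.
λ = hc/(pc) = 1240 MeV·fm / 8419 MeV = 0.147 fm.

λ = 0.147 fm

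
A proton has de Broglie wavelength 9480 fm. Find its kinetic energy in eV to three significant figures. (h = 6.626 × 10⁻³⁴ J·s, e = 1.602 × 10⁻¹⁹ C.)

p = h/λ = 6.626 × 10⁻³⁴ / 9.480 × 10⁻¹² = 6.989 × 10⁻²³ kg·m/s.
KE = p²/(2m) = (6.989 × 10⁻²³)² / (2 × 1.673 × 10⁻²⁷) = 1.460 × 10⁻¹⁸ J = 9.11 eV.

KE = 9.11 eV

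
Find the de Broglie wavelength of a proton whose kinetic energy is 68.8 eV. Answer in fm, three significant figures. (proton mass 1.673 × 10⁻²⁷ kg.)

λ = 3450 fm

KE = 68.8 eV = 1.102 × 10⁻¹⁷ J.
p = √(2mKE) = √(2 × 1.673 × 10⁻²⁷ × 1.102 × 10⁻¹⁷) = 1.920 × 10⁻²² kg·m/s.
λ = h/p = 6.626 × 10⁻³⁴ / 1.920 × 10⁻²² = 3.45 × 10⁻¹² m = 3450 fm.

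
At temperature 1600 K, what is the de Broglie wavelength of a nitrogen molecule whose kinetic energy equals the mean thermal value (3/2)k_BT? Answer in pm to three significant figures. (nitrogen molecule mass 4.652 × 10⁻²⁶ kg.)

λ = 11.9 pm

KE = (3/2)k_BT = 1.5 × 1.381 × 10⁻²³ × 1600 = 3.314 × 10⁻²⁰ J.
p = √(2mKE) = √(2 × 4.652 × 10⁻²⁶ × 3.314 × 10⁻²⁰) = 5.553 × 10⁻²³ kg·m/s.
λ = h/p = 1.19 × 10⁻¹¹ m = 11.9 pm.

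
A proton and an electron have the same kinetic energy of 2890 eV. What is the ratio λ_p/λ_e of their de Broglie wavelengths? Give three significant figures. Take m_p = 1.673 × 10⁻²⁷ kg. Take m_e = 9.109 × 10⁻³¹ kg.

λ_p/λ_e = 0.0233

At fixed KE, p = √(2mKE) so λ = h/p ∝ 1/√m.
λ_p/λ_e = √(m_e/m_p) = √(9.109 × 10⁻³¹/1.673 × 10⁻²⁷) = √(5.445 × 10⁻⁴) = 0.0233.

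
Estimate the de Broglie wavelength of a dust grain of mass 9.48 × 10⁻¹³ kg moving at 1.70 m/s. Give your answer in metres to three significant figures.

p = mv = 9.48 × 10⁻¹³ × 1.70 = 1.612 × 10⁻¹² kg·m/s.
λ = h/p = 6.626 × 10⁻³⁴ / 1.612 × 10⁻¹² = 4.11 × 10⁻²² m.

λ = 4.11 × 10⁻²² m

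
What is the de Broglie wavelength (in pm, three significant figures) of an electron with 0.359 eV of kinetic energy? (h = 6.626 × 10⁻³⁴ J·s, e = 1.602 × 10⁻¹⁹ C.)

KE = 0.359 eV = 5.751 × 10⁻²⁰ J.
p = √(2mKE) = √(2 × 9.109 × 10⁻³¹ × 5.751 × 10⁻²⁰) = 3.237 × 10⁻²⁵ kg·m/s.
λ = h/p = 6.626 × 10⁻³⁴ / 3.237 × 10⁻²⁵ = 2.05 × 10⁻⁹ m = 2050 pm.

λ = 2050 pm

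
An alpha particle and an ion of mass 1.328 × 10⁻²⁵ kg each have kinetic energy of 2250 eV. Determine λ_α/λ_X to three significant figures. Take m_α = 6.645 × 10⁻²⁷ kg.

At fixed KE, p = √(2mKE) so λ = h/p ∝ 1/√m.
λ_α/λ_X = √(m_X/m_α) = √(1.328 × 10⁻²⁵/6.645 × 10⁻²⁷) = √(19.98) = 4.47.

λ_α/λ_X = 4.47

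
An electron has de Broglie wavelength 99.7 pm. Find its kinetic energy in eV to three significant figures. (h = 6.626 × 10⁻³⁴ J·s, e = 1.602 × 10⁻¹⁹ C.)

KE = 151 eV

p = h/λ = 6.626 × 10⁻³⁴ / 9.970 × 10⁻¹¹ = 6.646 × 10⁻²⁴ kg·m/s.
KE = p²/(2m) = (6.646 × 10⁻²⁴)² / (2 × 9.109 × 10⁻³¹) = 2.424 × 10⁻¹⁷ J = 151 eV.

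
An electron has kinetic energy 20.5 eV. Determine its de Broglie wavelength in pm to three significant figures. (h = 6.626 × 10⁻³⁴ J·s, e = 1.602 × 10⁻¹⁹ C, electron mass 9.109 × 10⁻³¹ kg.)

λ = 271 pm

KE = 20.5 eV = 3.284 × 10⁻¹⁸ J.
p = √(2mKE) = √(2 × 9.109 × 10⁻³¹ × 3.284 × 10⁻¹⁸) = 2.446 × 10⁻²⁴ kg·m/s.
λ = h/p = 6.626 × 10⁻³⁴ / 2.446 × 10⁻²⁴ = 2.71 × 10⁻¹⁰ m = 271 pm.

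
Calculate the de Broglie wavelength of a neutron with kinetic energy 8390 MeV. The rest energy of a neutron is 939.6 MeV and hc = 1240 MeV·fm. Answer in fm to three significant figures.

Total energy E = KE + m₀c² = 8390 + 939.6 = 9329.6 MeV.
(pc)² = E² − (m₀c²)² = (9329.6)² − (939.6)² = 8.616 × 10⁷ MeV², so pc = 9282 MeV.
λ = hc/(pc) = 1240 MeV·fm / 9282 MeV = 0.134 fm.

λ = 0.134 fm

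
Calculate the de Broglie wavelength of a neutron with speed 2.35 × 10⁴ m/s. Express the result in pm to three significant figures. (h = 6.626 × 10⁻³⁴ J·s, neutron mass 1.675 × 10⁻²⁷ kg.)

λ = 16.8 pm

p = mv = 1.675 × 10⁻²⁷ × 2.35 × 10⁴ = 3.936 × 10⁻²³ kg·m/s.
λ = h/p = 6.626 × 10⁻³⁴ / 3.936 × 10⁻²³ = 1.68 × 10⁻¹¹ m = 16.8 pm.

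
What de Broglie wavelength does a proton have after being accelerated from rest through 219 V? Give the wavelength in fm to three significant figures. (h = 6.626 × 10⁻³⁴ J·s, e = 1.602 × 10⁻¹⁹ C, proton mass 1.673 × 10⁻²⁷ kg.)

KE = eV = 1.602 × 10⁻¹⁹ × 219.0 = 3.508 × 10⁻¹⁷ J.
p = √(2mKE) = √(2 × 1.673 × 10⁻²⁷ × 3.508 × 10⁻¹⁷) = 3.426 × 10⁻²² kg·m/s.
λ = h/p = 6.626 × 10⁻³⁴ / 3.426 × 10⁻²² = 1.93 × 10⁻¹² m = 1930 fm.

λ = 1930 fm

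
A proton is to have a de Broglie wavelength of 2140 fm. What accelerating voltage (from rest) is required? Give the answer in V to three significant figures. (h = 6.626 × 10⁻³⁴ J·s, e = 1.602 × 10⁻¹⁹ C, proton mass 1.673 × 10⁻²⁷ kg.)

V = 179 V

p = h/λ = 6.626 × 10⁻³⁴ / 2.140 × 10⁻¹² = 3.096 × 10⁻²² kg·m/s.
KE = p²/(2m) = 2.865 × 10⁻¹⁷ J.
V = KE/e = 2.865 × 10⁻¹⁷ / (1.602 × 10⁻¹⁹) = 179 V.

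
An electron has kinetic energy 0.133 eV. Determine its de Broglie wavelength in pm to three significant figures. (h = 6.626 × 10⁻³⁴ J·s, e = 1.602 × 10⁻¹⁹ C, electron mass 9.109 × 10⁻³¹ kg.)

KE = 0.133 eV = 2.131 × 10⁻²⁰ J.
p = √(2mKE) = √(2 × 9.109 × 10⁻³¹ × 2.131 × 10⁻²⁰) = 1.970 × 10⁻²⁵ kg·m/s.
λ = h/p = 6.626 × 10⁻³⁴ / 1.970 × 10⁻²⁵ = 3.36 × 10⁻⁹ m = 3360 pm.

λ = 3360 pm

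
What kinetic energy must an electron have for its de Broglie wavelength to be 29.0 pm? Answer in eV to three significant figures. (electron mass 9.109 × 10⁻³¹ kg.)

p = h/λ = 6.626 × 10⁻³⁴ / 2.900 × 10⁻¹¹ = 2.285 × 10⁻²³ kg·m/s.
KE = p²/(2m) = (2.285 × 10⁻²³)² / (2 × 9.109 × 10⁻³¹) = 2.866 × 10⁻¹⁶ J = 1790 eV.

KE = 1790 eV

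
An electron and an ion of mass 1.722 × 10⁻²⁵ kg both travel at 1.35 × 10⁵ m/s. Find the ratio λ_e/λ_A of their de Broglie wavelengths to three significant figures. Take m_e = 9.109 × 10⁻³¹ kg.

λ_e/λ_A = 1.89 × 10⁵

At fixed v, p = mv so λ = h/(mv) ∝ 1/m.
λ_e/λ_A = m_A/m_e = 1.722 × 10⁻²⁵/9.109 × 10⁻³¹ = 1.89 × 10⁵.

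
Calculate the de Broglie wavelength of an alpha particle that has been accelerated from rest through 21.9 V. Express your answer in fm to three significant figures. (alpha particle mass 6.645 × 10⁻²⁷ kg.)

KE = 2eV = 2 × 1.602 × 10⁻¹⁹ × 21.90 = 7.017 × 10⁻¹⁸ J.
p = √(2mKE) = √(2 × 6.645 × 10⁻²⁷ × 7.017 × 10⁻¹⁸) = 3.054 × 10⁻²² kg·m/s.
λ = h/p = 6.626 × 10⁻³⁴ / 3.054 × 10⁻²² = 2.17 × 10⁻¹² m = 2170 fm.

λ = 2170 fm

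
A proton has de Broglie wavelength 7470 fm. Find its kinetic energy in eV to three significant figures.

p = h/λ = 6.626 × 10⁻³⁴ / 7.470 × 10⁻¹² = 8.870 × 10⁻²³ kg·m/s.
KE = p²/(2m) = (8.870 × 10⁻²³)² / (2 × 1.673 × 10⁻²⁷) = 2.351 × 10⁻¹⁸ J = 14.7 eV.

KE = 14.7 eV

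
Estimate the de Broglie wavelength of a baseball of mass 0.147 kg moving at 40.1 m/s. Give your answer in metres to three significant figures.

λ = 1.12 × 10⁻³⁴ m

p = mv = 0.147 × 40.1 = 5.895 kg·m/s.
λ = h/p = 6.626 × 10⁻³⁴ / 5.895 = 1.12 × 10⁻³⁴ m.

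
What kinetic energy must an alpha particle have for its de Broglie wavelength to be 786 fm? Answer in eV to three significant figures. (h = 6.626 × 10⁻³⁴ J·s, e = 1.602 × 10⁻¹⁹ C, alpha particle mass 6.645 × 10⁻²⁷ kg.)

KE = 334 eV

p = h/λ = 6.626 × 10⁻³⁴ / 7.860 × 10⁻¹³ = 8.430 × 10⁻²² kg·m/s.
KE = p²/(2m) = (8.430 × 10⁻²²)² / (2 × 6.645 × 10⁻²⁷) = 5.347 × 10⁻¹⁷ J = 334 eV.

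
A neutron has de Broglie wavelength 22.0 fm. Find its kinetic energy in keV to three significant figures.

KE = 1690 keV

p = h/λ = 6.626 × 10⁻³⁴ / 2.200 × 10⁻¹⁴ = 3.012 × 10⁻²⁰ kg·m/s.
KE = p²/(2m) = (3.012 × 10⁻²⁰)² / (2 × 1.675 × 10⁻²⁷) = 2.708 × 10⁻¹³ J = 1690 keV.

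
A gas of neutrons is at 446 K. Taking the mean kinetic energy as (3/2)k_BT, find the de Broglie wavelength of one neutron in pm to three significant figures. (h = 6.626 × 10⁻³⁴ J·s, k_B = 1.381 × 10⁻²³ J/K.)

λ = 119 pm

KE = (3/2)k_BT = 1.5 × 1.381 × 10⁻²³ × 446 = 9.239 × 10⁻²¹ J.
p = √(2mKE) = √(2 × 1.675 × 10⁻²⁷ × 9.239 × 10⁻²¹) = 5.563 × 10⁻²⁴ kg·m/s.
λ = h/p = 1.19 × 10⁻¹⁰ m = 119 pm.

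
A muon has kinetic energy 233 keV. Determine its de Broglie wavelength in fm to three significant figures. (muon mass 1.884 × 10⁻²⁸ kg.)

KE = 233 keV = 3.733 × 10⁻¹⁴ J.
p = √(2mKE) = √(2 × 1.884 × 10⁻²⁸ × 3.733 × 10⁻¹⁴) = 3.750 × 10⁻²¹ kg·m/s.
λ = h/p = 6.626 × 10⁻³⁴ / 3.750 × 10⁻²¹ = 1.77 × 10⁻¹³ m = 177 fm.

λ = 177 fm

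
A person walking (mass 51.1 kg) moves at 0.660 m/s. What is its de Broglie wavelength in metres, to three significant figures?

p = mv = 51.1 × 0.660 = 3.373 × 10¹ kg·m/s.
λ = h/p = 6.626 × 10⁻³⁴ / 3.373 × 10¹ = 1.96 × 10⁻³⁵ m.

λ = 1.96 × 10⁻³⁵ m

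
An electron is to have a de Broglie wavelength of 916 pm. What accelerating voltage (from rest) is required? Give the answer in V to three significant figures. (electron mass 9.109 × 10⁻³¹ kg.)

V = 1.79 V

p = h/λ = 6.626 × 10⁻³⁴ / 9.160 × 10⁻¹⁰ = 7.234 × 10⁻²⁵ kg·m/s.
KE = p²/(2m) = 2.872 × 10⁻¹⁹ J.
V = KE/e = 2.872 × 10⁻¹⁹ / (1.602 × 10⁻¹⁹) = 1.79 V.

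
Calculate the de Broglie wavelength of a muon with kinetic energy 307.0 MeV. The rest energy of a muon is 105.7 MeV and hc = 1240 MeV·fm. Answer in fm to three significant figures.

λ = 3.11 fm

Total energy E = KE + m₀c² = 307.0 + 105.7 = 412.7 MeV.
(pc)² = E² − (m₀c²)² = (412.7)² − (105.7)² = 1.591 × 10⁵ MeV², so pc = 398.9 MeV.
λ = hc/(pc) = 1240 MeV·fm / 398.9 MeV = 3.11 fm.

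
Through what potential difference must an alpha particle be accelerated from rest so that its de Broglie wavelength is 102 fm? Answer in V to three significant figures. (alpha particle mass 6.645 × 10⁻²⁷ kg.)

V = 9910 V

p = h/λ = 6.626 × 10⁻³⁴ / 1.020 × 10⁻¹³ = 6.496 × 10⁻²¹ kg·m/s.
KE = p²/(2m) = 3.175 × 10⁻¹⁵ J.
V = KE/2e = 3.175 × 10⁻¹⁵ / (2 × 1.602 × 10⁻¹⁹) = 9910 V.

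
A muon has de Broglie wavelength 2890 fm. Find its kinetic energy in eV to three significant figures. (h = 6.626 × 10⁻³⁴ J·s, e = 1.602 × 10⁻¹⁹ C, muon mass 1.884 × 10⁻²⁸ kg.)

p = h/λ = 6.626 × 10⁻³⁴ / 2.890 × 10⁻¹² = 2.293 × 10⁻²² kg·m/s.
KE = p²/(2m) = (2.293 × 10⁻²²)² / (2 × 1.884 × 10⁻²⁸) = 1.395 × 10⁻¹⁶ J = 871 eV.

KE = 871 eV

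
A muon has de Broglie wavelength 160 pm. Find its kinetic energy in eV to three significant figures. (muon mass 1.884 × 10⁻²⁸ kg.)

p = h/λ = 6.626 × 10⁻³⁴ / 1.600 × 10⁻¹⁰ = 4.141 × 10⁻²⁴ kg·m/s.
KE = p²/(2m) = (4.141 × 10⁻²⁴)² / (2 × 1.884 × 10⁻²⁸) = 4.551 × 10⁻²⁰ J = 0.284 eV.

KE = 0.284 eV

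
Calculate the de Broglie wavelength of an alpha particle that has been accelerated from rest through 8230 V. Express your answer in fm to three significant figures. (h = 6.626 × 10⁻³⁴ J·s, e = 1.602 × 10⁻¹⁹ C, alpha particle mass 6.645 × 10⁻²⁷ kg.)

KE = 2eV = 2 × 1.602 × 10⁻¹⁹ × 8230 = 2.637 × 10⁻¹⁵ J.
p = √(2mKE) = √(2 × 6.645 × 10⁻²⁷ × 2.637 × 10⁻¹⁵) = 5.920 × 10⁻²¹ kg·m/s.
λ = h/p = 6.626 × 10⁻³⁴ / 5.920 × 10⁻²¹ = 1.12 × 10⁻¹³ m = 112 fm.

λ = 112 fm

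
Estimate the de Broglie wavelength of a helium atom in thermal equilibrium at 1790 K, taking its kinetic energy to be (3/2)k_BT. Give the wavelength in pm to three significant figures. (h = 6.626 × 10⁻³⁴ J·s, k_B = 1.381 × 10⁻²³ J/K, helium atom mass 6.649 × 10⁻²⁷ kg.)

λ = 29.8 pm

KE = (3/2)k_BT = 1.5 × 1.381 × 10⁻²³ × 1790 = 3.708 × 10⁻²⁰ J.
p = √(2mKE) = √(2 × 6.649 × 10⁻²⁷ × 3.708 × 10⁻²⁰) = 2.221 × 10⁻²³ kg·m/s.
λ = h/p = 2.98 × 10⁻¹¹ m = 29.8 pm.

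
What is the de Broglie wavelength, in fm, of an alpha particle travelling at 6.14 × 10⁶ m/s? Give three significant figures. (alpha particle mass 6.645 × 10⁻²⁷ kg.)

p = mv = 6.645 × 10⁻²⁷ × 6.14 × 10⁶ = 4.080 × 10⁻²⁰ kg·m/s.
λ = h/p = 6.626 × 10⁻³⁴ / 4.080 × 10⁻²⁰ = 1.62 × 10⁻¹⁴ m = 16.2 fm.

λ = 16.2 fm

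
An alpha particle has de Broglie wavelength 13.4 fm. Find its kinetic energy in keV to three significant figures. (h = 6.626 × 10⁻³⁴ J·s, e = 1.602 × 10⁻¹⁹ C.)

KE = 1150 keV

p = h/λ = 6.626 × 10⁻³⁴ / 1.340 × 10⁻¹⁴ = 4.945 × 10⁻²⁰ kg·m/s.
KE = p²/(2m) = (4.945 × 10⁻²⁰)² / (2 × 6.645 × 10⁻²⁷) = 1.840 × 10⁻¹³ J = 1150 keV.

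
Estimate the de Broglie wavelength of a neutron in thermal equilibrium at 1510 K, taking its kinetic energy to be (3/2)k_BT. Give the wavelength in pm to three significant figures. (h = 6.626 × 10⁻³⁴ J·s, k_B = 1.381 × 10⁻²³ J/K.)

λ = 64.7 pm

KE = (3/2)k_BT = 1.5 × 1.381 × 10⁻²³ × 1510 = 3.128 × 10⁻²⁰ J.
p = √(2mKE) = √(2 × 1.675 × 10⁻²⁷ × 3.128 × 10⁻²⁰) = 1.024 × 10⁻²³ kg·m/s.
λ = h/p = 6.47 × 10⁻¹¹ m = 64.7 pm.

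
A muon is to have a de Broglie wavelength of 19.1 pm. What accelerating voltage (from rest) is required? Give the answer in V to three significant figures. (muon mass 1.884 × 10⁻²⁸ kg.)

p = h/λ = 6.626 × 10⁻³⁴ / 1.910 × 10⁻¹¹ = 3.469 × 10⁻²³ kg·m/s.
KE = p²/(2m) = 3.194 × 10⁻¹⁸ J.
V = KE/e = 3.194 × 10⁻¹⁸ / (1.602 × 10⁻¹⁹) = 19.9 V.

V = 19.9 V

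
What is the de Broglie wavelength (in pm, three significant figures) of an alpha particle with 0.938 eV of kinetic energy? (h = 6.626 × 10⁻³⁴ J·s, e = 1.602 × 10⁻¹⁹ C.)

KE = 0.938 eV = 1.503 × 10⁻¹⁹ J.
p = √(2mKE) = √(2 × 6.645 × 10⁻²⁷ × 1.503 × 10⁻¹⁹) = 4.469 × 10⁻²³ kg·m/s.
λ = h/p = 6.626 × 10⁻³⁴ / 4.469 × 10⁻²³ = 1.48 × 10⁻¹¹ m = 14.8 pm.

λ = 14.8 pm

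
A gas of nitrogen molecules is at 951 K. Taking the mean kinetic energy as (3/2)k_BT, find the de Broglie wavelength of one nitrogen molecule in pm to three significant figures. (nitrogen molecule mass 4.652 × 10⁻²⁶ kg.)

λ = 15.5 pm

KE = (3/2)k_BT = 1.5 × 1.381 × 10⁻²³ × 951 = 1.970 × 10⁻²⁰ J.
p = √(2mKE) = √(2 × 4.652 × 10⁻²⁶ × 1.970 × 10⁻²⁰) = 4.281 × 10⁻²³ kg·m/s.
λ = h/p = 1.55 × 10⁻¹¹ m = 15.5 pm.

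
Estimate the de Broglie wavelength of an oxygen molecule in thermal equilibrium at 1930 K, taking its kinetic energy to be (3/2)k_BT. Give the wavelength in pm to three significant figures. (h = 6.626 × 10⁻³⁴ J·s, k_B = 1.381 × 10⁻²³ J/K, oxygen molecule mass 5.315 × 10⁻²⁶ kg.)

KE = (3/2)k_BT = 1.5 × 1.381 × 10⁻²³ × 1930 = 3.998 × 10⁻²⁰ J.
p = √(2mKE) = √(2 × 5.315 × 10⁻²⁶ × 3.998 × 10⁻²⁰) = 6.519 × 10⁻²³ kg·m/s.
λ = h/p = 1.02 × 10⁻¹¹ m = 10.2 pm.

λ = 10.2 pm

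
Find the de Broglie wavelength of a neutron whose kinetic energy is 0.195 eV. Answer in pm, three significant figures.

λ = 64.8 pm

KE = 0.195 eV = 3.124 × 10⁻²⁰ J.
p = √(2mKE) = √(2 × 1.675 × 10⁻²⁷ × 3.124 × 10⁻²⁰) = 1.023 × 10⁻²³ kg·m/s.
λ = h/p = 6.626 × 10⁻³⁴ / 1.023 × 10⁻²³ = 6.48 × 10⁻¹¹ m = 64.8 pm.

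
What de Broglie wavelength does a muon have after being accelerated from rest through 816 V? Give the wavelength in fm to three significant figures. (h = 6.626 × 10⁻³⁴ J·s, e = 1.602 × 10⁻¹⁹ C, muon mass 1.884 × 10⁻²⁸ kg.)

KE = eV = 1.602 × 10⁻¹⁹ × 816.0 = 1.307 × 10⁻¹⁶ J.
p = √(2mKE) = √(2 × 1.884 × 10⁻²⁸ × 1.307 × 10⁻¹⁶) = 2.219 × 10⁻²² kg·m/s.
λ = h/p = 6.626 × 10⁻³⁴ / 2.219 × 10⁻²² = 2.99 × 10⁻¹² m = 2990 fm.

λ = 2990 fm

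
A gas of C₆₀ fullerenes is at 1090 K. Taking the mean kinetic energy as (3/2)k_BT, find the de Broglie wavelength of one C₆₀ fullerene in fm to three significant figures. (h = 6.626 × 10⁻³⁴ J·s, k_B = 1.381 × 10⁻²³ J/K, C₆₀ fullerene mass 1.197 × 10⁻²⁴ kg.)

KE = (3/2)k_BT = 1.5 × 1.381 × 10⁻²³ × 1090 = 2.258 × 10⁻²⁰ J.
p = √(2mKE) = √(2 × 1.197 × 10⁻²⁴ × 2.258 × 10⁻²⁰) = 2.325 × 10⁻²² kg·m/s.
λ = h/p = 2.85 × 10⁻¹² m = 2850 fm.

λ = 2850 fm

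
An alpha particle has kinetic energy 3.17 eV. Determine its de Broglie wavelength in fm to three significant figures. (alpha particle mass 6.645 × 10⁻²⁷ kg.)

KE = 3.17 eV = 5.078 × 10⁻¹⁹ J.
p = √(2mKE) = √(2 × 6.645 × 10⁻²⁷ × 5.078 × 10⁻¹⁹) = 8.215 × 10⁻²³ kg·m/s.
λ = h/p = 6.626 × 10⁻³⁴ / 8.215 × 10⁻²³ = 8.07 × 10⁻¹² m = 8070 fm.

λ = 8070 fm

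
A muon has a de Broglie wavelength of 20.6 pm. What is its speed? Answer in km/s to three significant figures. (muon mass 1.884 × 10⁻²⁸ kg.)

v = 171 km/s

p = h/λ = 6.626 × 10⁻³⁴ / 2.060 × 10⁻¹¹ = 3.217 × 10⁻²³ kg·m/s.
v = p/m = 3.217 × 10⁻²³ / 1.884 × 10⁻²⁸ = 1.71 × 10⁵ m/s = 171 km/s.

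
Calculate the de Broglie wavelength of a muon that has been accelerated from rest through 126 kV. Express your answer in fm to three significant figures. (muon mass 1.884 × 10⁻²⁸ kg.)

λ = 240 fm

KE = eV = 1.602 × 10⁻¹⁹ × 1.260 × 10⁵ = 2.019 × 10⁻¹⁴ J.
p = √(2mKE) = √(2 × 1.884 × 10⁻²⁸ × 2.019 × 10⁻¹⁴) = 2.758 × 10⁻²¹ kg·m/s.
λ = h/p = 6.626 × 10⁻³⁴ / 2.758 × 10⁻²¹ = 2.40 × 10⁻¹³ m = 240 fm.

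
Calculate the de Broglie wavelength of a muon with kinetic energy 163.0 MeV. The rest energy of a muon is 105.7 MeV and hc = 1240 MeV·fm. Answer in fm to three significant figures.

λ = 5.02 fm

Total energy E = KE + m₀c² = 163.0 + 105.7 = 268.7 MeV.
(pc)² = E² − (m₀c²)² = (268.7)² − (105.7)² = 6.103 × 10⁴ MeV², so pc = 247.0 MeV.
λ = hc/(pc) = 1240 MeV·fm / 247.0 MeV = 5.02 fm.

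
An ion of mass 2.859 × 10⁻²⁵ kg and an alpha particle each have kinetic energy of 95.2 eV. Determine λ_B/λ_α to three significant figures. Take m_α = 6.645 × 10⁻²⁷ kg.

At fixed KE, p = √(2mKE) so λ = h/p ∝ 1/√m.
λ_B/λ_α = √(m_α/m_B) = √(6.645 × 10⁻²⁷/2.859 × 10⁻²⁵) = √(0.02324) = 0.152.

λ_B/λ_α = 0.152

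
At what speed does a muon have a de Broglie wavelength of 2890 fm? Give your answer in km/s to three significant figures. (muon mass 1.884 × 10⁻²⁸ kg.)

p = h/λ = 6.626 × 10⁻³⁴ / 2.890 × 10⁻¹² = 2.293 × 10⁻²² kg·m/s.
v = p/m = 2.293 × 10⁻²² / 1.884 × 10⁻²⁸ = 1.22 × 10⁶ m/s = 1220 km/s.

v = 1220 km/s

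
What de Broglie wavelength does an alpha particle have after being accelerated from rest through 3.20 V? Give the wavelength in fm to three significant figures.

λ = 5680 fm

KE = 2eV = 2 × 1.602 × 10⁻¹⁹ × 3.200 = 1.025 × 10⁻¹⁸ J.
p = √(2mKE) = √(2 × 6.645 × 10⁻²⁷ × 1.025 × 10⁻¹⁸) = 1.167 × 10⁻²² kg·m/s.
λ = h/p = 6.626 × 10⁻³⁴ / 1.167 × 10⁻²² = 5.68 × 10⁻¹² m = 5680 fm.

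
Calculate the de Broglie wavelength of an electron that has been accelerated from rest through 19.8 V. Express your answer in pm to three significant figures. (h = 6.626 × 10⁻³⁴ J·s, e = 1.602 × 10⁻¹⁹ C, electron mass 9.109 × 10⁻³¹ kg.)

λ = 276 pm

KE = eV = 1.602 × 10⁻¹⁹ × 19.80 = 3.172 × 10⁻¹⁸ J.
p = √(2mKE) = √(2 × 9.109 × 10⁻³¹ × 3.172 × 10⁻¹⁸) = 2.404 × 10⁻²⁴ kg·m/s.
λ = h/p = 6.626 × 10⁻³⁴ / 2.404 × 10⁻²⁴ = 2.76 × 10⁻¹⁰ m = 276 pm.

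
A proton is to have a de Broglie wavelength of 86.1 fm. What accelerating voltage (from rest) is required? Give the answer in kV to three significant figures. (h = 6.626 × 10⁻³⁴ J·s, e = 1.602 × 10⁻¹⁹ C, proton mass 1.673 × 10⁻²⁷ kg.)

p = h/λ = 6.626 × 10⁻³⁴ / 8.610 × 10⁻¹⁴ = 7.696 × 10⁻²¹ kg·m/s.
KE = p²/(2m) = 1.770 × 10⁻¹⁴ J.
V = KE/e = 1.770 × 10⁻¹⁴ / (1.602 × 10⁻¹⁹) = 110 kV.

V = 110 kV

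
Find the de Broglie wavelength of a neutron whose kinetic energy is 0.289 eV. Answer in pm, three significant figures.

KE = 0.289 eV = 4.630 × 10⁻²⁰ J.
p = √(2mKE) = √(2 × 1.675 × 10⁻²⁷ × 4.630 × 10⁻²⁰) = 1.245 × 10⁻²³ kg·m/s.
λ = h/p = 6.626 × 10⁻³⁴ / 1.245 × 10⁻²³ = 5.32 × 10⁻¹¹ m = 53.2 pm.

λ = 53.2 pm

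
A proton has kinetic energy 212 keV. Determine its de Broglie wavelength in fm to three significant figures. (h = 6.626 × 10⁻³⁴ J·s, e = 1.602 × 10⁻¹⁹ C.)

λ = 62.2 fm

KE = 212 keV = 3.396 × 10⁻¹⁴ J.
p = √(2mKE) = √(2 × 1.673 × 10⁻²⁷ × 3.396 × 10⁻¹⁴) = 1.066 × 10⁻²⁰ kg·m/s.
λ = h/p = 6.626 × 10⁻³⁴ / 1.066 × 10⁻²⁰ = 6.22 × 10⁻¹⁴ m = 62.2 fm.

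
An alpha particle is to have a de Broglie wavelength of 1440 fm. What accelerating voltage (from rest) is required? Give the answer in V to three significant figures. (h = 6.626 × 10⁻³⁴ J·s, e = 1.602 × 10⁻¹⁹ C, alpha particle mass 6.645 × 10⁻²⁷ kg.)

V = 49.7 V

p = h/λ = 6.626 × 10⁻³⁴ / 1.440 × 10⁻¹² = 4.601 × 10⁻²² kg·m/s.
KE = p²/(2m) = 1.593 × 10⁻¹⁷ J.
V = KE/2e = 1.593 × 10⁻¹⁷ / (2 × 1.602 × 10⁻¹⁹) = 49.7 V.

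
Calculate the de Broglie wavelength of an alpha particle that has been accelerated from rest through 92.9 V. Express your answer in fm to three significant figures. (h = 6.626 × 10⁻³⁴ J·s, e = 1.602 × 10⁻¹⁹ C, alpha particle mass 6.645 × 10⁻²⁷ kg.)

λ = 1050 fm

KE = 2eV = 2 × 1.602 × 10⁻¹⁹ × 92.90 = 2.977 × 10⁻¹⁷ J.
p = √(2mKE) = √(2 × 6.645 × 10⁻²⁷ × 2.977 × 10⁻¹⁷) = 6.290 × 10⁻²² kg·m/s.
λ = h/p = 6.626 × 10⁻³⁴ / 6.290 × 10⁻²² = 1.05 × 10⁻¹² m = 1050 fm.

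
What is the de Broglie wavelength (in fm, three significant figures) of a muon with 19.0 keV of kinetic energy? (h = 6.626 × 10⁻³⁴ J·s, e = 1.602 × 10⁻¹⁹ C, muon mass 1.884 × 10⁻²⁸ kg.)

λ = 619 fm

KE = 19.0 keV = 3.044 × 10⁻¹⁵ J.
p = √(2mKE) = √(2 × 1.884 × 10⁻²⁸ × 3.044 × 10⁻¹⁵) = 1.071 × 10⁻²¹ kg·m/s.
λ = h/p = 6.626 × 10⁻³⁴ / 1.071 × 10⁻²¹ = 6.19 × 10⁻¹³ m = 619 fm.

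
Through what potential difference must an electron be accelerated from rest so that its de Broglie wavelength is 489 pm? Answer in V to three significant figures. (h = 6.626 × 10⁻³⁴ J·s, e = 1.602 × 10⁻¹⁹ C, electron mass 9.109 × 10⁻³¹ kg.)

p = h/λ = 6.626 × 10⁻³⁴ / 4.890 × 10⁻¹⁰ = 1.355 × 10⁻²⁴ kg·m/s.
KE = p²/(2m) = 1.008 × 10⁻¹⁸ J.
V = KE/e = 1.008 × 10⁻¹⁸ / (1.602 × 10⁻¹⁹) = 6.29 V.

V = 6.29 V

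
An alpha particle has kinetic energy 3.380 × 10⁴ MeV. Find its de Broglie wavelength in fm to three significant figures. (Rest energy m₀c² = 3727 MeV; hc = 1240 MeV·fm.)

λ = 0.0332 fm

Total energy E = KE + m₀c² = 3.380 × 10⁴ + 3727 = 37527 MeV.
(pc)² = E² − (m₀c²)² = (37527)² − (3727)² = 1.394 × 10⁹ MeV², so pc = 3.734 × 10⁴ MeV.
λ = hc/(pc) = 1240 MeV·fm / 3.734 × 10⁴ MeV = 0.0332 fm.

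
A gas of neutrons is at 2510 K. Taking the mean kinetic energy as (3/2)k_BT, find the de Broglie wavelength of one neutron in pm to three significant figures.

λ = 50.2 pm

KE = (3/2)k_BT = 1.5 × 1.381 × 10⁻²³ × 2510 = 5.199 × 10⁻²⁰ J.
p = √(2mKE) = √(2 × 1.675 × 10⁻²⁷ × 5.199 × 10⁻²⁰) = 1.320 × 10⁻²³ kg·m/s.
λ = h/p = 5.02 × 10⁻¹¹ m = 50.2 pm.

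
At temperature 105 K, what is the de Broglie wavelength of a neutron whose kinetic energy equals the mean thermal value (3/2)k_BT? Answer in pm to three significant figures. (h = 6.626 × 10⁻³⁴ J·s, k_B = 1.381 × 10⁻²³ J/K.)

λ = 245 pm

KE = (3/2)k_BT = 1.5 × 1.381 × 10⁻²³ × 105 = 2.175 × 10⁻²¹ J.
p = √(2mKE) = √(2 × 1.675 × 10⁻²⁷ × 2.175 × 10⁻²¹) = 2.699 × 10⁻²⁴ kg·m/s.
λ = h/p = 2.45 × 10⁻¹⁰ m = 245 pm.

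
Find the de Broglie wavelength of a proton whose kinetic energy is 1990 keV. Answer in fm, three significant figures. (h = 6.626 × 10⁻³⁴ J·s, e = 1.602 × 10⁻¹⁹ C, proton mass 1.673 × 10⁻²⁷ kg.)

λ = 20.3 fm

KE = 1990 keV = 3.188 × 10⁻¹³ J.
p = √(2mKE) = √(2 × 1.673 × 10⁻²⁷ × 3.188 × 10⁻¹³) = 3.266 × 10⁻²⁰ kg·m/s.
λ = h/p = 6.626 × 10⁻³⁴ / 3.266 × 10⁻²⁰ = 2.03 × 10⁻¹⁴ m = 20.3 fm.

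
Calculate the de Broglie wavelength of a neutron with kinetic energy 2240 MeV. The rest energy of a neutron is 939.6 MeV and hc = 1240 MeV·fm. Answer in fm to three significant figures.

λ = 0.408 fm

Total energy E = KE + m₀c² = 2240 + 939.6 = 3179.6 MeV.
(pc)² = E² − (m₀c²)² = (3179.6)² − (939.6)² = 9.227 × 10⁶ MeV², so pc = 3038 MeV.
λ = hc/(pc) = 1240 MeV·fm / 3038 MeV = 0.408 fm.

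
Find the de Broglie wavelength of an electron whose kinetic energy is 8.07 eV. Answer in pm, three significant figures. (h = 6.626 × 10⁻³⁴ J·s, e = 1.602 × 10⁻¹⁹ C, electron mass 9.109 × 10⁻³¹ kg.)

KE = 8.07 eV = 1.293 × 10⁻¹⁸ J.
p = √(2mKE) = √(2 × 9.109 × 10⁻³¹ × 1.293 × 10⁻¹⁸) = 1.535 × 10⁻²⁴ kg·m/s.
λ = h/p = 6.626 × 10⁻³⁴ / 1.535 × 10⁻²⁴ = 4.32 × 10⁻¹⁰ m = 432 pm.

λ = 432 pm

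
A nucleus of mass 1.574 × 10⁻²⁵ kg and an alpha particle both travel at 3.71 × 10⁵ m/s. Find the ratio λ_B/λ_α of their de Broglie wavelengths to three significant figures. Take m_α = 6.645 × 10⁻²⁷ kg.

λ_B/λ_α = 0.0422

At fixed v, p = mv so λ = h/(mv) ∝ 1/m.
λ_B/λ_α = m_α/m_B = 6.645 × 10⁻²⁷/1.574 × 10⁻²⁵ = 0.0422.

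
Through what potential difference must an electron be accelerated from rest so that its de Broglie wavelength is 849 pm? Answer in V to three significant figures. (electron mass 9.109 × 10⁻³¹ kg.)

V = 2.09 V

p = h/λ = 6.626 × 10⁻³⁴ / 8.490 × 10⁻¹⁰ = 7.804 × 10⁻²⁵ kg·m/s.
KE = p²/(2m) = 3.343 × 10⁻¹⁹ J.
V = KE/e = 3.343 × 10⁻¹⁹ / (1.602 × 10⁻¹⁹) = 2.09 V.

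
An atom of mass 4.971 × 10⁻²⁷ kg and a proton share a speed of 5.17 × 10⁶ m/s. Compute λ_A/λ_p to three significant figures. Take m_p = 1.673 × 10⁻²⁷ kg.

At fixed v, p = mv so λ = h/(mv) ∝ 1/m.
λ_A/λ_p = m_p/m_A = 1.673 × 10⁻²⁷/4.971 × 10⁻²⁷ = 0.337.

λ_A/λ_p = 0.337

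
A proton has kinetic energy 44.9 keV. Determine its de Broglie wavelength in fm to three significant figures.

KE = 44.9 keV = 7.193 × 10⁻¹⁵ J.
p = √(2mKE) = √(2 × 1.673 × 10⁻²⁷ × 7.193 × 10⁻¹⁵) = 4.906 × 10⁻²¹ kg·m/s.
λ = h/p = 6.626 × 10⁻³⁴ / 4.906 × 10⁻²¹ = 1.35 × 10⁻¹³ m = 135 fm.

λ = 135 fm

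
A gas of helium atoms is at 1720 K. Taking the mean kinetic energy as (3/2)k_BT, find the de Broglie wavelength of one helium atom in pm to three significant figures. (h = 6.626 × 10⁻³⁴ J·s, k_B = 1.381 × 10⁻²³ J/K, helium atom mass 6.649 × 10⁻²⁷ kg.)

λ = 30.4 pm

KE = (3/2)k_BT = 1.5 × 1.381 × 10⁻²³ × 1720 = 3.563 × 10⁻²⁰ J.
p = √(2mKE) = √(2 × 6.649 × 10⁻²⁷ × 3.563 × 10⁻²⁰) = 2.177 × 10⁻²³ kg·m/s.
λ = h/p = 3.04 × 10⁻¹¹ m = 30.4 pm.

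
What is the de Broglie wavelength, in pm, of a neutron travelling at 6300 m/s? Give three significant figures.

p = mv = 1.675 × 10⁻²⁷ × 6300 = 1.055 × 10⁻²³ kg·m/s.
λ = h/p = 6.626 × 10⁻³⁴ / 1.055 × 10⁻²³ = 6.28 × 10⁻¹¹ m = 62.8 pm.

λ = 62.8 pm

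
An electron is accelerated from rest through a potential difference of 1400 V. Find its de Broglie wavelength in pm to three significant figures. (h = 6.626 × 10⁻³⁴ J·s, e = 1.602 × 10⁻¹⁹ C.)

λ = 32.8 pm

KE = eV = 1.602 × 10⁻¹⁹ × 1400 = 2.243 × 10⁻¹⁶ J.
p = √(2mKE) = √(2 × 9.109 × 10⁻³¹ × 2.243 × 10⁻¹⁶) = 2.021 × 10⁻²³ kg·m/s.
λ = h/p = 6.626 × 10⁻³⁴ / 2.021 × 10⁻²³ = 3.28 × 10⁻¹¹ m = 32.8 pm.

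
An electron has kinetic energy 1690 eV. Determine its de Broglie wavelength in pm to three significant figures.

λ = 29.8 pm

KE = 1690 eV = 2.707 × 10⁻¹⁶ J.
p = √(2mKE) = √(2 × 9.109 × 10⁻³¹ × 2.707 × 10⁻¹⁶) = 2.221 × 10⁻²³ kg·m/s.
λ = h/p = 6.626 × 10⁻³⁴ / 2.221 × 10⁻²³ = 2.98 × 10⁻¹¹ m = 29.8 pm.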